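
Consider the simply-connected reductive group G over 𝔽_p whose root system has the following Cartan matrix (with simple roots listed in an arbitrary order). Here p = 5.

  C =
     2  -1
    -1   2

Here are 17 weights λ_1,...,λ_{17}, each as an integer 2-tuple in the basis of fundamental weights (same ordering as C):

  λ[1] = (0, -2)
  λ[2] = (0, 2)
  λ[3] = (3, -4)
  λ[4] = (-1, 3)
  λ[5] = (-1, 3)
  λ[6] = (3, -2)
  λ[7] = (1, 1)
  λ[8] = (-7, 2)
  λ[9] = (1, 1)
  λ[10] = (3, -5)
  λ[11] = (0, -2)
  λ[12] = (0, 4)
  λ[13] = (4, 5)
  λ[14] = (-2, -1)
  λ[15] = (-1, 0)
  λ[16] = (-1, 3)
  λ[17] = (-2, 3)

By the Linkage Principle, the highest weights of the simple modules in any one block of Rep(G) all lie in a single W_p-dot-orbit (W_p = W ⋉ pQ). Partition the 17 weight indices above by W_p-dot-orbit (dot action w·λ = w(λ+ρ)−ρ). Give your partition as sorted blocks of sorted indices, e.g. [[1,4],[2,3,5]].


C ↔ A_2 under row/col permutation; |W(A_2)| = 6.

Folding the 17 weights λ_j+ρ into Ā_5 (reps in the given 2-coord order):

    [1] (0, 1)
    [2] (1, 3)
    [3] (1, 3)
    [4] (0, 4)
    [5] (0, 4)
    [6] (3, 1)
    [7] (2, 2)
    [8] (2, 2)
    [9] (2, 2)
    [10] (0, 4)
    [11] (0, 1)
    [12] (0, 4)
    [13] (0, 1)
    [14] (0, 1)
    [15] (0, 1)
    [16] (0, 4)
    [17] (1, 3)

The 17 indices split into 5 linkage classes (same alcove rep ⇔ same W_5-dot-orbit):

[[1, 11, 13, 14, 15], [2, 3, 17], [4, 5, 10, 12, 16], [6], [7, 8, 9]]


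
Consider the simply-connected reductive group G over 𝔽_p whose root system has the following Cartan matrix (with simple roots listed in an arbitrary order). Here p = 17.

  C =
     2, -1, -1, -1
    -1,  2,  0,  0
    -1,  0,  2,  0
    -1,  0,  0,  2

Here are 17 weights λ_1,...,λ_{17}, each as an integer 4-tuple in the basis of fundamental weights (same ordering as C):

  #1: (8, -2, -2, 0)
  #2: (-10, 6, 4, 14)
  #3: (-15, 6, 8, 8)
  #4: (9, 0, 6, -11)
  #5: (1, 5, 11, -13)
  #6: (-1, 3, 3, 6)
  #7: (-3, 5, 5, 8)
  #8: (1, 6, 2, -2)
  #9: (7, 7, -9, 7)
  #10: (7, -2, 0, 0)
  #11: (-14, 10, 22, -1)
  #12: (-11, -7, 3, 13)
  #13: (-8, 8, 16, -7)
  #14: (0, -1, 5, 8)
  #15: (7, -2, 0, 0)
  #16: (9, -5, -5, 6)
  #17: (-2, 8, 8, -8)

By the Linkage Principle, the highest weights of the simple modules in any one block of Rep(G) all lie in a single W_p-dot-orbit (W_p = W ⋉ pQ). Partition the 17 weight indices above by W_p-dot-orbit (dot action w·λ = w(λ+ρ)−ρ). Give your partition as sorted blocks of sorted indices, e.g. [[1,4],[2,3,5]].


Dynkin diagram of C (from the 6 off-diagonal −1 entries): D_4.

Ā_17 reps of the 17 weights (D_4, coords as presented):

    1: (7, 1, 1, 1)
    2: (2, 2, 4, 6)
    3: (3, 4, 2, 2)
    4: (1, 0, 6, 9)
    5: (3, 4, 2, 2)
    6: (0, 4, 4, 7)
    7: (0, 4, 4, 7)
    8: (1, 7, 3, 1)
    9: (7, 1, 1, 1)
    10: (7, 1, 1, 1)
    11: (0, 4, 4, 7)
    12: (2, 2, 4, 6)
    13: (0, 4, 4, 7)
    14: (1, 0, 6, 9)
    15: (7, 1, 1, 1)
    16: (0, 4, 4, 7)
    17: (7, 1, 1, 1)

These 17 weights hit 6 W_17-dot-orbits; sizes (5, 2, 2, 2, 5, 1):

[[1, 9, 10, 15, 17], [2, 12], [3, 5], [4, 14], [6, 7, 11, 13, 16], [8]]


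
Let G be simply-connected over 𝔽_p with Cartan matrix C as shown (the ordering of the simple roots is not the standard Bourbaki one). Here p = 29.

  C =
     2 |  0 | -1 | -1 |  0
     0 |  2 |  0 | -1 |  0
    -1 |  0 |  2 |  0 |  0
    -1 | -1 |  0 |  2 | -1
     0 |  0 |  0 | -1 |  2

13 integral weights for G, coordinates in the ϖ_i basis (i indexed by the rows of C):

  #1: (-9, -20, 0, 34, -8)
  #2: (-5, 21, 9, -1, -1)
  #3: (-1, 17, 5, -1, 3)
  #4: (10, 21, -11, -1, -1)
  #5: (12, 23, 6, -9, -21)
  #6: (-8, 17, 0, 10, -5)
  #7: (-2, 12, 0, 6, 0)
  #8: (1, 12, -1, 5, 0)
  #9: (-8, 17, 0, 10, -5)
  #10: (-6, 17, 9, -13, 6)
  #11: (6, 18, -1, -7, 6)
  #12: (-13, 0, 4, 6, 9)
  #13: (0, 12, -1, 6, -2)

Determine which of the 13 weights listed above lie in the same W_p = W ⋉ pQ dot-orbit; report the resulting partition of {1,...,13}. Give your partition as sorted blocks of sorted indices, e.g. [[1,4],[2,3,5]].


Type D_5, rank 5, |W|=1920; reorder rows/cols to standard.

Ā_29 reps of the 13 weights (D_5, coords as presented):

  λ_1 → (1, 13, 0, 6, 1);  λ_2 → (0, 18, 6, 0, 4);  λ_3 → (0, 18, 6, 0, 4);  λ_4 → (0, 18, 6, 0, 4);  λ_5 → (0, 4, 8, 1, 8);  λ_6 → (0, 18, 6, 0, 4);  λ_7 → (1, 13, 0, 6, 1);  λ_8 → (1, 13, 0, 6, 1);  λ_9 → (0, 18, 6, 0, 4);  λ_10 → (0, 4, 7, 1, 5);  λ_11 → (1, 13, 0, 6, 1);  λ_12 → (0, 4, 7, 1, 5);  λ_13 → (1, 13, 0, 6, 1)

Partition of {1..13} into 4 W_29-dot-orbits:

[[1, 7, 8, 11, 13], [2, 3, 4, 6, 9], [5], [10, 12]]


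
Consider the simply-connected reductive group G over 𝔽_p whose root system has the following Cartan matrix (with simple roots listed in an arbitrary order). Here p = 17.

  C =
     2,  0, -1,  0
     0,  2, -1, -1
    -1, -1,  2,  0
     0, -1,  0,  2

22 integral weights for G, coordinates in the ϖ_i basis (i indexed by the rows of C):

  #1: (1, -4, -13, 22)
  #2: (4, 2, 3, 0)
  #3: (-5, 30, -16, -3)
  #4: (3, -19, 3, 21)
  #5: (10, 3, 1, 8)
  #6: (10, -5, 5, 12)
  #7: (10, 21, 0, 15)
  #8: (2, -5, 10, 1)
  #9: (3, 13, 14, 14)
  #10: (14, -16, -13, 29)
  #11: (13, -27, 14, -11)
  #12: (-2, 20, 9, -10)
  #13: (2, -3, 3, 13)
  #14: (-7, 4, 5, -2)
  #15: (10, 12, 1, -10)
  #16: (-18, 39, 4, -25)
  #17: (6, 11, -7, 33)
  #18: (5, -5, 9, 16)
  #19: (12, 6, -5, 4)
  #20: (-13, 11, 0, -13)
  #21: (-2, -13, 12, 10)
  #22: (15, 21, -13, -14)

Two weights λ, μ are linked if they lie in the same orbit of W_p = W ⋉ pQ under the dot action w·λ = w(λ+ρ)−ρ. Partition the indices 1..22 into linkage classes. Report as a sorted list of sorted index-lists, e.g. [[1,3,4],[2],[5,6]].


Root system A_4: the 4×4 matrix C matches after relabeling.

Folding the 22 weights λ_j+ρ into Ā_17 (reps in the given 4-coord order):

  1: (3, 2, 7, 2) · 2: (5, 3, 4, 1) · 3: (1, 2, 2, 10) · 4: (5, 3, 4, 1) · 5: (2, 4, 2, 0) · 6: (2, 4, 2, 0) · 7: (1, 11, 0, 1) · 8: (3, 2, 7, 2) · 9: (1, 2, 2, 10) · 10: (1, 2, 2, 10) · 11: (3, 2, 7, 2) · 12: (5, 3, 4, 1) · 13: (1, 2, 2, 10) · 14: (6, 4, 0, 1) · 15: (2, 4, 2, 0) · 16: (6, 4, 0, 1) · 17: (6, 4, 0, 1) · 18: (6, 4, 0, 1) · 19: (5, 3, 4, 1) · 20: (1, 11, 0, 1) · 21: (1, 11, 0, 1) · 22: (5, 3, 4, 1)

These 22 weights hit 6 W_17-dot-orbits; sizes (3, 5, 4, 3, 3, 4):

[[1, 8, 11], [2, 4, 12, 19, 22], [3, 9, 10, 13], [5, 6, 15], [7, 20, 21], [14, 16, 17, 18]]


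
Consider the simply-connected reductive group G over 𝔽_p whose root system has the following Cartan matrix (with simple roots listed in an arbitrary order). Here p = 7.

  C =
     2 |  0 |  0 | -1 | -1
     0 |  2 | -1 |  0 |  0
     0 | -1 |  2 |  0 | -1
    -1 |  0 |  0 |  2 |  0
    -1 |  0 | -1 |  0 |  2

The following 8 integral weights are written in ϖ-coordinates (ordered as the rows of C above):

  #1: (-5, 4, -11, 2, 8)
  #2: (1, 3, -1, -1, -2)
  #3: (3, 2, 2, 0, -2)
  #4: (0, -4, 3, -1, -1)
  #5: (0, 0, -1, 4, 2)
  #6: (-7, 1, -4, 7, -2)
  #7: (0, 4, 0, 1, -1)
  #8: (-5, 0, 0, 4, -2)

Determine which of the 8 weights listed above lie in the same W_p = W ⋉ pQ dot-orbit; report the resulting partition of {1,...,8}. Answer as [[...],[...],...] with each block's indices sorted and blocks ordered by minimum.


A_5 Cartan matrix, 5 simple roots permuted; ρ=(1,1,1,1,1).

λ_j+ρ reflected into Ā_7 (⟨·,θ^∨⟩≤7); 5-tuples as given:

  1: (1, 2, 0, 1, 2) · 2: (1, 3, 1, 0, 0) · 3: (1, 0, 2, 2, 1) · 4: (1, 3, 1, 0, 0) · 5: (1, 0, 2, 2, 1) · 6: (1, 3, 1, 0, 0) · 7: (1, 3, 1, 0, 0) · 8: (1, 3, 1, 0, 0)

These 8 weights hit 3 W_7-dot-orbits; sizes (1, 5, 2):

[[1], [2, 4, 6, 7, 8], [3, 5]]


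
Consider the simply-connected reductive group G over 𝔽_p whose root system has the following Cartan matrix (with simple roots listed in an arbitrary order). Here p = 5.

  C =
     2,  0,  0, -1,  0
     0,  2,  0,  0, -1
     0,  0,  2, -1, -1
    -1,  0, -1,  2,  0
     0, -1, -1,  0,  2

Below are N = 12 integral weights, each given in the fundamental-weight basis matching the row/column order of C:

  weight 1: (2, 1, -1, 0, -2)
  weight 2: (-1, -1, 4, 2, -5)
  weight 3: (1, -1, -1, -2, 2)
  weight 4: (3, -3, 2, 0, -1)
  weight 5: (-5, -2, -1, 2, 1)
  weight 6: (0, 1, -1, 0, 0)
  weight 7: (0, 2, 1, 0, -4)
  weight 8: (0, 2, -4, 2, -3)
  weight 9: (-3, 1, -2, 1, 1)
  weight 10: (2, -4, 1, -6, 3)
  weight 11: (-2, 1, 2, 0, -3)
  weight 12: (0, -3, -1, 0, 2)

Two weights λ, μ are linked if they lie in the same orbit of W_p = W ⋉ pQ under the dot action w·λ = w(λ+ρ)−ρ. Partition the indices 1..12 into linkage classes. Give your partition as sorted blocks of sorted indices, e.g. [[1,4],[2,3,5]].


C ↔ A_5 under row/col permutation; |W(A_5)| = 720.

Ā_5 reps of the 12 weights (A_5, coords as presented):

  1: (3, 1, 1, 0, 0) · 2: (3, 1, 1, 0, 0) · 3: (1, 0, 1, 0, 2) · 4: (1, 2, 0, 1, 1) · 5: (3, 1, 1, 0, 0) · 6: (1, 2, 0, 1, 1) · 7: (1, 0, 1, 0, 2) · 8: (1, 2, 0, 1, 1) · 9: (1, 2, 0, 1, 1) · 10: (1, 0, 1, 0, 2) · 11: (1, 0, 1, 0, 2) · 12: (1, 2, 0, 1, 1)

Partition of {1..12} into 3 W_5-dot-orbits:

[[1, 2, 5], [3, 7, 10, 11], [4, 6, 8, 9, 12]]


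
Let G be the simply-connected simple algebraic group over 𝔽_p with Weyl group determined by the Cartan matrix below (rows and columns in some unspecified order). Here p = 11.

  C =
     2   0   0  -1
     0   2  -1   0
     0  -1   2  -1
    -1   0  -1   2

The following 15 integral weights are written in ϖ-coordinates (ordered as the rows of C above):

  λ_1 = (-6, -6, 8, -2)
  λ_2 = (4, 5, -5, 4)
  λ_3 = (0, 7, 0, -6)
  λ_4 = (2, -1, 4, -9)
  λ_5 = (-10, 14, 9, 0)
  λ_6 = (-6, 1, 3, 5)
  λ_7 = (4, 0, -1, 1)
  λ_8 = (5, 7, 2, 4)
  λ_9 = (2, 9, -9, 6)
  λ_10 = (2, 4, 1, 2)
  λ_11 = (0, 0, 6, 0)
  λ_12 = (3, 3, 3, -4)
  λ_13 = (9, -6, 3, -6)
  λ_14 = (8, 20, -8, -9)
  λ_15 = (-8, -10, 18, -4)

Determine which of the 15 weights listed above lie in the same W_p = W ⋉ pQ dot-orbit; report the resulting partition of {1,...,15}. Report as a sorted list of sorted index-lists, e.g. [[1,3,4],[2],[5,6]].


Dynkin diagram of C (from the 6 off-diagonal −1 entries): A_4.

Folding the 15 weights λ_j+ρ into Ā_11 (reps in the given 4-coord order):

  1: (1, 3, 2, 3)
  2: (4, 1, 4, 1)
  3: (1, 4, 1, 3)
  4: (5, 3, 0, 0)
  5: (5, 1, 0, 2)
  6: (4, 1, 4, 1)
  7: (5, 1, 0, 2)
  8: (5, 3, 0, 0)
  9: (1, 1, 7, 1)
  10: (1, 3, 2, 3)
  11: (1, 1, 7, 1)
  12: (1, 4, 1, 3)
  13: (4, 1, 4, 1)
  14: (1, 4, 1, 3)
  15: (5, 1, 0, 2)

The 15 indices split into 6 linkage classes (same alcove rep ⇔ same W_11-dot-orbit):

[[1, 10], [2, 6, 13], [3, 12, 14], [4, 8], [5, 7, 15], [9, 11]]


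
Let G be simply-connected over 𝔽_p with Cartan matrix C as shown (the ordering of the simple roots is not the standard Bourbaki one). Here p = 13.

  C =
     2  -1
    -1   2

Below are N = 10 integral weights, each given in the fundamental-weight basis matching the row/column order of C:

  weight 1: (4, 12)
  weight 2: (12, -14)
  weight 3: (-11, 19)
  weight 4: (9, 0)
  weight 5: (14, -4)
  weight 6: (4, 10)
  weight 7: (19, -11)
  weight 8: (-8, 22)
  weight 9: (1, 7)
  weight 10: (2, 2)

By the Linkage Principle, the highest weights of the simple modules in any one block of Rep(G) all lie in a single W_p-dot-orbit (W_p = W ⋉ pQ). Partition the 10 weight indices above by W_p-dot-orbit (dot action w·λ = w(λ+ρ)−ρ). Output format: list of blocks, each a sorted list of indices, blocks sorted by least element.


Dynkin diagram of C (from the 2 off-diagonal −1 entries): A_2.

Ā_13 reps of the 10 weights (A_2, coords as presented):

  λ_1+ρ ↦ (0, 8);  λ_2+ρ ↦ (0, 13);  λ_3+ρ ↦ (3, 3);  λ_4+ρ ↦ (10, 1);  λ_5+ρ ↦ (10, 1);  λ_6+ρ ↦ (2, 8);  λ_7+ρ ↦ (3, 3);  λ_8+ρ ↦ (3, 3);  λ_9+ρ ↦ (2, 8);  λ_10+ρ ↦ (3, 3)

Grouping the 10 weights by Ā_13-representative: 5 linkage classes.

[[1], [2], [3, 7, 8, 10], [4, 5], [6, 9]]


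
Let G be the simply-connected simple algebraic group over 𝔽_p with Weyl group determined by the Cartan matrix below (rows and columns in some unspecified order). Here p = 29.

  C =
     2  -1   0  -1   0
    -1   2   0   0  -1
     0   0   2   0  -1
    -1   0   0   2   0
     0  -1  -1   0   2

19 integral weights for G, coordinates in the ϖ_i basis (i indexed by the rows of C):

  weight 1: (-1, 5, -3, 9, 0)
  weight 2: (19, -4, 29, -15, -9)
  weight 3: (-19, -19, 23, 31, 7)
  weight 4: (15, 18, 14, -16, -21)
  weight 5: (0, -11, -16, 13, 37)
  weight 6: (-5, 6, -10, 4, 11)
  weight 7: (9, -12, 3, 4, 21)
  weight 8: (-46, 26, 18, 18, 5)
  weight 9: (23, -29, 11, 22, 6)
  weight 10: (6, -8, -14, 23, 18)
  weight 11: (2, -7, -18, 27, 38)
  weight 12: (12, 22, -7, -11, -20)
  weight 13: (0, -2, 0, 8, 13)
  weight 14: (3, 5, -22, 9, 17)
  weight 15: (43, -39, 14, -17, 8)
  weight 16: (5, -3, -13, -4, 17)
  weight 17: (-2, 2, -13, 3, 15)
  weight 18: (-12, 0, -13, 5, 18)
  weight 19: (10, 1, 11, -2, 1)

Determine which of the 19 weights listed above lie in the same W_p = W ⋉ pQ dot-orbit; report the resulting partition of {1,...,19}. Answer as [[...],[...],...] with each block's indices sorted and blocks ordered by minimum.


Root system A_5: the 5×5 matrix C matches after relabeling.

Folding the 19 weights λ_j+ρ into Ā_29 (reps in the given 5-coord order):

  λ_1 → (0, 5, 1, 10, 1);  λ_2 → (4, 3, 9, 1, 3);  λ_3 → (1, 10, 3, 3, 11);  λ_4 → (0, 1, 1, 9, 13);  λ_5 → (0, 1, 1, 9, 13);  λ_6 → (4, 3, 9, 1, 3);  λ_7 → (1, 10, 3, 3, 11);  λ_8 → (1, 2, 12, 3, 4);  λ_9 → (4, 3, 9, 1, 3);  λ_10 → (0, 5, 1, 10, 1);  λ_11 → (1, 2, 12, 3, 4);  λ_12 → (1, 2, 12, 3, 4);  λ_13 → (0, 1, 1, 9, 13);  λ_14 → (4, 3, 9, 1, 3);  λ_15 → (0, 1, 1, 9, 13);  λ_16 → (1, 2, 12, 3, 4);  λ_17 → (1, 2, 12, 3, 4);  λ_18 → (4, 3, 9, 1, 3);  λ_19 → (10, 2, 12, 1, 2)

Grouping the 19 weights by Ā_29-representative: 6 linkage classes.

[[1, 10], [2, 6, 9, 14, 18], [3, 7], [4, 5, 13, 15], [8, 11, 12, 16, 17], [19]]


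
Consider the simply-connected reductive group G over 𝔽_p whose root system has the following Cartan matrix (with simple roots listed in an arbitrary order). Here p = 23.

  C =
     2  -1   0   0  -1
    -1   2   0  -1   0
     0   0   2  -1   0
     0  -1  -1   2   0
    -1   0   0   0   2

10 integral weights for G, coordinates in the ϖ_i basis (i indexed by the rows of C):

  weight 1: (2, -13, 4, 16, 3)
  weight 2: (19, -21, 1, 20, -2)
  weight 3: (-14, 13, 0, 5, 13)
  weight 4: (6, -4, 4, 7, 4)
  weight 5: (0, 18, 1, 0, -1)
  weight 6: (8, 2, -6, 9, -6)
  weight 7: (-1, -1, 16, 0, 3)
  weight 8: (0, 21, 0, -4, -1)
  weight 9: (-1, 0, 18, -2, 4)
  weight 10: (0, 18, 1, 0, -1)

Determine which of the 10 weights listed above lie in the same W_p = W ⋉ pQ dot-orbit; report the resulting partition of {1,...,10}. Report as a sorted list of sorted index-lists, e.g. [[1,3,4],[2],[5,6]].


Root system A_5: the 5×5 matrix C matches after relabeling.

λ_j+ρ reflected into Ā_23 (⟨·,θ^∨⟩≤23); 5-tuples as given:

  λ_1+ρ ↦ (4, 3, 5, 5, 5)
  λ_2+ρ ↦ (1, 19, 2, 1, 0)
  λ_3+ρ ↦ (13, 1, 1, 6, 1)
  λ_4+ρ ↦ (4, 3, 5, 5, 5)
  λ_5+ρ ↦ (1, 19, 2, 1, 0)
  λ_6+ρ ↦ (4, 3, 5, 5, 5)
  λ_7+ρ ↦ (0, 0, 17, 1, 4)
  λ_8+ρ ↦ (1, 19, 2, 1, 0)
  λ_9+ρ ↦ (0, 0, 17, 1, 4)
  λ_10+ρ ↦ (1, 19, 2, 1, 0)

Partition of {1..10} into 4 W_23-dot-orbits:

[[1, 4, 6], [2, 5, 8, 10], [3], [7, 9]]


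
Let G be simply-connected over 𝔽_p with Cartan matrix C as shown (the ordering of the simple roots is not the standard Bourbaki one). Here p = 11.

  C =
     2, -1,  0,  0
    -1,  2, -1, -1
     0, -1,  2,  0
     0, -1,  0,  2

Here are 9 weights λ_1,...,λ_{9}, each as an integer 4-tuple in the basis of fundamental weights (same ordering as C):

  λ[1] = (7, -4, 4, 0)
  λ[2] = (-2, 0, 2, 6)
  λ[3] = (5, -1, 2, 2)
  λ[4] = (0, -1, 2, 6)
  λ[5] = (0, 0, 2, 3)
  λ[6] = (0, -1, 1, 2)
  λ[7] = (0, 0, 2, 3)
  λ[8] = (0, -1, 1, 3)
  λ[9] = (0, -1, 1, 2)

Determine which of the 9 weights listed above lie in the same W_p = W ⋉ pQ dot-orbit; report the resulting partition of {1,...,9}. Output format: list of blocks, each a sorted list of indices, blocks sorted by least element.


Cartan matrix: type D_4 (|W|=192); un-permuting the 4 rows.

λ_j+ρ reflected into Ā_11 (⟨·,θ^∨⟩≤11); 4-tuples as given:

    1: (5, 1, 2, 2)
    2: (1, 0, 3, 7)
    3: (5, 1, 2, 2)
    4: (1, 0, 3, 7)
    5: (1, 1, 3, 4)
    6: (1, 0, 2, 3)
    7: (1, 1, 3, 4)
    8: (1, 0, 2, 4)
    9: (1, 0, 2, 3)

Grouping the 9 weights by Ā_11-representative: 5 linkage classes.

[[1, 3], [2, 4], [5, 7], [6, 9], [8]]


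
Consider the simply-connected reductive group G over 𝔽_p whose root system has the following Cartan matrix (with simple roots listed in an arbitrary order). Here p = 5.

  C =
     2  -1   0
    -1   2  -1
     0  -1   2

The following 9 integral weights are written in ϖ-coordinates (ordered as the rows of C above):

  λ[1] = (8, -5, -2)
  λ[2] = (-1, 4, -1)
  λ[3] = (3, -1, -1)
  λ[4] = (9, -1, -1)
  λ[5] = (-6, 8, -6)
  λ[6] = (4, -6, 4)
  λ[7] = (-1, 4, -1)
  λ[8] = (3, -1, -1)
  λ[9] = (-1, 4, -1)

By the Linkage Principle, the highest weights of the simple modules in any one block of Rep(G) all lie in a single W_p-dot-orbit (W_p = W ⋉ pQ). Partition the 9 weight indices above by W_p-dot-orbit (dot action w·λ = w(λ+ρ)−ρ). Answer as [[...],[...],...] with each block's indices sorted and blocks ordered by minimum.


Type A_3, rank 3, |W|=24; reorder rows/cols to standard.

Alcove-folded reps (p=5, 9 weights, presented ϖ-order):

  λ_1 → (0, 1, 0)
  λ_2 → (0, 5, 0)
  λ_3 → (4, 0, 0)
  λ_4 → (0, 5, 0)
  λ_5 → (0, 1, 0)
  λ_6 → (0, 5, 0)
  λ_7 → (0, 5, 0)
  λ_8 → (4, 0, 0)
  λ_9 → (0, 5, 0)

Grouping the 9 weights by Ā_5-representative: 3 linkage classes.

[[1, 5], [2, 4, 6, 7, 9], [3, 8]]


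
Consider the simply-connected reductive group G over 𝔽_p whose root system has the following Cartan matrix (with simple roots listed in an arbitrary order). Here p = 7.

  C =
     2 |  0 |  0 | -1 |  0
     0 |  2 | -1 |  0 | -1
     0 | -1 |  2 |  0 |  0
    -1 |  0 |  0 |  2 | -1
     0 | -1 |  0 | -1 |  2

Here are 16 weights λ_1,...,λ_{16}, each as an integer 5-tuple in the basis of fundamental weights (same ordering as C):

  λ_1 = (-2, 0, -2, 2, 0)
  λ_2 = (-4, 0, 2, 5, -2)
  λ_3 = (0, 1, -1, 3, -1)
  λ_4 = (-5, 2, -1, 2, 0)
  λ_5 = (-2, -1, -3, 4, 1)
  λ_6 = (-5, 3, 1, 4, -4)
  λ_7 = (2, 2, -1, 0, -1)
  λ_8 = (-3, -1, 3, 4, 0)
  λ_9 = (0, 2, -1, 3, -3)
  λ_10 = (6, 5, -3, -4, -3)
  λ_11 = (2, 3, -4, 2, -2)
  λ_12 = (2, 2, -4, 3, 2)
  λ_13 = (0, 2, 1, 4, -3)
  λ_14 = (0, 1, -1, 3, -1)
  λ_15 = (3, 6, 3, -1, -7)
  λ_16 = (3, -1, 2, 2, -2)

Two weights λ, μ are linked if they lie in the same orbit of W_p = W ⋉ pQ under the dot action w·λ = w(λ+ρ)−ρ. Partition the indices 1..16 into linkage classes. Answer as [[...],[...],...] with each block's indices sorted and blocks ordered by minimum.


Cartan matrix: type A_5 (|W|=720); un-permuting the 5 rows.

Each λ_j+ρ reduced to Ā_7; 5-tuples below use C's row order:

    λ_1+ρ ↦ (1, 0, 1, 2, 1)
    λ_2+ρ ↦ (1, 0, 1, 2, 1)
    λ_3+ρ ↦ (1, 2, 0, 4, 0)
    λ_4+ρ ↦ (3, 3, 0, 1, 0)
    λ_5+ρ ↦ (1, 2, 0, 4, 0)
    λ_6+ρ ↦ (1, 1, 1, 2, 1)
    λ_7+ρ ↦ (3, 3, 0, 1, 0)
    λ_8+ρ ↦ (1, 0, 1, 2, 1)
    λ_9+ρ ↦ (1, 1, 0, 2, 2)
    λ_10+ρ ↦ (1, 1, 0, 2, 2)
    λ_11+ρ ↦ (1, 0, 1, 2, 1)
    λ_12+ρ ↦ (3, 3, 0, 1, 0)
    λ_13+ρ ↦ (1, 1, 0, 2, 2)
    λ_14+ρ ↦ (1, 2, 0, 4, 0)
    λ_15+ρ ↦ (2, 1, 0, 2, 0)
    λ_16+ρ ↦ (2, 1, 0, 2, 0)

These 16 weights hit 6 W_7-dot-orbits; sizes (4, 3, 3, 1, 3, 2):

[[1, 2, 8, 11], [3, 5, 14], [4, 7, 12], [6], [9, 10, 13], [15, 16]]


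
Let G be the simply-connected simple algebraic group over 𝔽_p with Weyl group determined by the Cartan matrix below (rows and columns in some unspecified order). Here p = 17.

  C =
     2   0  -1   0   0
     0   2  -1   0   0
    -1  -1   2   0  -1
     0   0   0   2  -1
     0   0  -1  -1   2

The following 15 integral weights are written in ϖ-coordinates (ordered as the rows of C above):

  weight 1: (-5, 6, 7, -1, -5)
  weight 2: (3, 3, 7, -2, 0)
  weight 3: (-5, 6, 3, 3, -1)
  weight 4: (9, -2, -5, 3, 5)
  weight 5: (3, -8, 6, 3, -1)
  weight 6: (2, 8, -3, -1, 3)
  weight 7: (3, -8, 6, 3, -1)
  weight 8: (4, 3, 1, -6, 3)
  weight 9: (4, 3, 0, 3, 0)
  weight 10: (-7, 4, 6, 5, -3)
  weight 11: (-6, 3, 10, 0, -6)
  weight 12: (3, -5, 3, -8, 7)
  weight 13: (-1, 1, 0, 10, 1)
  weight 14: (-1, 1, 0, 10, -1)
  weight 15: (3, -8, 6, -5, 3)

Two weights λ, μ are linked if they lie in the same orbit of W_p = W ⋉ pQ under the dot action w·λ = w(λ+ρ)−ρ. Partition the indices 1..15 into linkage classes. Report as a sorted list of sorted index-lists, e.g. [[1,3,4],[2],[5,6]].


Root system D_5: the 5×5 matrix C matches after relabeling.

Each λ_j+ρ reduced to Ā_17; 5-tuples below use C's row order:

    λ_1+ρ ↦ (4, 7, 0, 4, 0)
    λ_2+ρ ↦ (4, 4, 0, 7, 1)
    λ_3+ρ ↦ (4, 7, 0, 4, 0)
    λ_4+ρ ↦ (5, 4, 1, 4, 1)
    λ_5+ρ ↦ (4, 7, 0, 4, 0)
    λ_6+ρ ↦ (1, 7, 2, 0, 2)
    λ_7+ρ ↦ (4, 7, 0, 4, 0)
    λ_8+ρ ↦ (5, 4, 1, 4, 1)
    λ_9+ρ ↦ (5, 4, 1, 4, 1)
    λ_10+ρ ↦ (5, 4, 1, 4, 1)
    λ_11+ρ ↦ (5, 4, 1, 4, 1)
    λ_12+ρ ↦ (4, 4, 0, 7, 1)
    λ_13+ρ ↦ (0, 2, 1, 11, 0)
    λ_14+ρ ↦ (0, 2, 1, 11, 0)
    λ_15+ρ ↦ (4, 7, 0, 4, 0)

The 15 indices split into 5 linkage classes (same alcove rep ⇔ same W_17-dot-orbit):

[[1, 3, 5, 7, 15], [2, 12], [4, 8, 9, 10, 11], [6], [13, 14]]


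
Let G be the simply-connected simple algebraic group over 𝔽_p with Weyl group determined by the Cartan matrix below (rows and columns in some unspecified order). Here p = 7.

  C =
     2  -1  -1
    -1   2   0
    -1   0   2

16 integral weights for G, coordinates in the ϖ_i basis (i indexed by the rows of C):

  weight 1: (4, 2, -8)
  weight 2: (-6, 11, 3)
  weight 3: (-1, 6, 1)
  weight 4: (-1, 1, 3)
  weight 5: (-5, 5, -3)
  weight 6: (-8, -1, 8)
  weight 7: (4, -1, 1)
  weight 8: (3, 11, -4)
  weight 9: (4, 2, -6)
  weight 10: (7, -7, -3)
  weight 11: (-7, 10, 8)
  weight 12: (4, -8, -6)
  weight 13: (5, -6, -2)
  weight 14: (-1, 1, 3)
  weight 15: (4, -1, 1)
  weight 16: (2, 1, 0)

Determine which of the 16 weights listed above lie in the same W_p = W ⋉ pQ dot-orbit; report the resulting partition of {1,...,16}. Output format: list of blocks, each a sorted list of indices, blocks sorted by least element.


Type A_3, rank 3, |W|=24; reorder rows/cols to standard.

W_7-reps of the 16 weights in Ā_7 (same 3-coord order as C):

  [1] (2, 0, 4)
  [2] (0, 2, 4)
  [3] (0, 5, 0)
  [4] (0, 2, 4)
  [5] (2, 0, 4)
  [6] (0, 5, 0)
  [7] (5, 0, 2)
  [8] (3, 2, 1)
  [9] (0, 2, 4)
  [10] (0, 5, 1)
  [11] (0, 2, 4)
  [12] (5, 0, 2)
  [13] (0, 5, 1)
  [14] (0, 2, 4)
  [15] (5, 0, 2)
  [16] (3, 2, 1)

These 16 weights hit 6 W_7-dot-orbits; sizes (2, 5, 2, 3, 2, 2):

[[1, 5], [2, 4, 9, 11, 14], [3, 6], [7, 12, 15], [8, 16], [10, 13]]


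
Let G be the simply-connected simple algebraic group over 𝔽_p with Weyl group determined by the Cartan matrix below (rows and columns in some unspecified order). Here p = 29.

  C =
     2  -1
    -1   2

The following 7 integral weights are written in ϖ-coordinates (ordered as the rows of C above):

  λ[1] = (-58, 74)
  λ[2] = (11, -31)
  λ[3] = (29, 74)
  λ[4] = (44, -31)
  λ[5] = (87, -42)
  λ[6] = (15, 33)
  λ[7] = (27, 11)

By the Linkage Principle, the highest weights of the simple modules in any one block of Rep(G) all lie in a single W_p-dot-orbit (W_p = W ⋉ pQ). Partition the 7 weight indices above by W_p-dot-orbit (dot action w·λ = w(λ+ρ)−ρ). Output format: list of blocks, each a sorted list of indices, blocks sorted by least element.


Root system A_2: the 2×2 matrix C matches after relabeling.

Folding the 7 weights λ_j+ρ into Ā_29 (reps in the given 2-coord order):

  [1] (17, 11);  [2] (17, 11);  [3] (17, 11);  [4] (1, 13);  [5] (17, 11);  [6] (5, 8);  [7] (17, 1)

Grouping the 7 weights by Ā_29-representative: 4 linkage classes.

[[1, 2, 3, 5], [4], [6], [7]]


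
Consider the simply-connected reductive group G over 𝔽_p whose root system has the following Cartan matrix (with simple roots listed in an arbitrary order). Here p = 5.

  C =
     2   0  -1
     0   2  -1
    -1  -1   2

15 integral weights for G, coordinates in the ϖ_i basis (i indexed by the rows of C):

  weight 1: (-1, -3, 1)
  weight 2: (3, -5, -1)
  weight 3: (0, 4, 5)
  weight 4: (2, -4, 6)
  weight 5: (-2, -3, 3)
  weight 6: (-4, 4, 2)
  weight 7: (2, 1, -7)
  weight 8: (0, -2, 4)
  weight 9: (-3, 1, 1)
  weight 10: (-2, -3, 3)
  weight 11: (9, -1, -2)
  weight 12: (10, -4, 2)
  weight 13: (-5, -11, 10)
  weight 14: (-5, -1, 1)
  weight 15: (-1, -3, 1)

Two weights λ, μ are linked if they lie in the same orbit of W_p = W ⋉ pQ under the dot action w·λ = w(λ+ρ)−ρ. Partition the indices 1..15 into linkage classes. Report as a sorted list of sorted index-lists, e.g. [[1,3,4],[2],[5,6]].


Dynkin diagram of C (from the 4 off-diagonal −1 entries): A_3.

Alcove-folded reps (p=5, 15 weights, presented ϖ-order):

    λ_1+ρ ↦ (0, 2, 0)
    λ_2+ρ ↦ (0, 0, 4)
    λ_3+ρ ↦ (3, 1, 1)
    λ_4+ρ ↦ (2, 2, 0)
    λ_5+ρ ↦ (1, 2, 1)
    λ_6+ρ ↦ (0, 2, 0)
    λ_7+ρ ↦ (1, 2, 1)
    λ_8+ρ ↦ (0, 0, 4)
    λ_9+ρ ↦ (2, 2, 0)
    λ_10+ρ ↦ (1, 2, 1)
    λ_11+ρ ↦ (0, 0, 4)
    λ_12+ρ ↦ (3, 1, 1)
    λ_13+ρ ↦ (3, 1, 1)
    λ_14+ρ ↦ (2, 2, 0)
    λ_15+ρ ↦ (0, 2, 0)

5 distinct reps among the 15 weights ⇒ 5 W_5-linkage classes:

[[1, 6, 15], [2, 8, 11], [3, 12, 13], [4, 9, 14], [5, 7, 10]]


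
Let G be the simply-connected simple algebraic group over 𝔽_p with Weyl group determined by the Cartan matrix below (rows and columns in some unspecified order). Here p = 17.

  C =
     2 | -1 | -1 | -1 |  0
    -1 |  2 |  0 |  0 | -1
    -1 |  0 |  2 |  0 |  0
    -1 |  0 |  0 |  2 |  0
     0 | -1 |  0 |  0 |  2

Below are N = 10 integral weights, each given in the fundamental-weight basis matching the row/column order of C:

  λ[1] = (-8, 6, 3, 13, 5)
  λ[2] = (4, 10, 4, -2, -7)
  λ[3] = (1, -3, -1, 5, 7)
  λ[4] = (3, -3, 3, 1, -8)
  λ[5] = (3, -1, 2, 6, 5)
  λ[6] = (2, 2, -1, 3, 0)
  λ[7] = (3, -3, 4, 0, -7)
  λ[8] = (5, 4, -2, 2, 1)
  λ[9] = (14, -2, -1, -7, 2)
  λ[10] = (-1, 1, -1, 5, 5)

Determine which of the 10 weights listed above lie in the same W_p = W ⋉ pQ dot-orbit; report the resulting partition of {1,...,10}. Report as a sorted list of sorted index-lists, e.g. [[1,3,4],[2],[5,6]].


Dynkin diagram of C (from the 8 off-diagonal −1 entries): D_5.

Folding the 10 weights λ_j+ρ into Ā_17 (reps in the given 5-coord order):

  λ_1+ρ ↦ (3, 3, 0, 4, 1)
  λ_2+ρ ↦ (1, 2, 1, 3, 2)
  λ_3+ρ ↦ (0, 2, 0, 6, 6)
  λ_4+ρ ↦ (1, 2, 1, 3, 2)
  λ_5+ρ ↦ (3, 3, 0, 4, 1)
  λ_6+ρ ↦ (3, 3, 0, 4, 1)
  λ_7+ρ ↦ (1, 2, 1, 3, 2)
  λ_8+ρ ↦ (1, 2, 1, 3, 2)
  λ_9+ρ ↦ (0, 2, 0, 6, 6)
  λ_10+ρ ↦ (0, 2, 0, 6, 6)

Grouping the 10 weights by Ā_17-representative: 3 linkage classes.

[[1, 5, 6], [2, 4, 7, 8], [3, 9, 10]]


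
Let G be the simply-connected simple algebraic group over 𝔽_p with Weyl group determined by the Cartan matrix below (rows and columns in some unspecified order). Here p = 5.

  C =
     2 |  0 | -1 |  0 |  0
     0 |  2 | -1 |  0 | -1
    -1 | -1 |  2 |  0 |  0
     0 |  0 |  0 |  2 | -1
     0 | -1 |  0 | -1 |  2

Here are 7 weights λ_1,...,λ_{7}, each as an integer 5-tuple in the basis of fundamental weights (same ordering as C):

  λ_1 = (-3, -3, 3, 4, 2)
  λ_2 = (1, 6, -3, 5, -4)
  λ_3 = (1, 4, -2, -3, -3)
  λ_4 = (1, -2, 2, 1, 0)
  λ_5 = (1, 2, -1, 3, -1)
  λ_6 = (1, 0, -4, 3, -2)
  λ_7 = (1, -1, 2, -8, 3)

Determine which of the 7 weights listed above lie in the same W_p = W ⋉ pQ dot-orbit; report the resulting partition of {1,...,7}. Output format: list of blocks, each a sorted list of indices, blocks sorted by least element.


Cartan matrix: type A_5 (|W|=720); un-permuting the 5 rows.

Ā_5 reps of the 7 weights (A_5, coords as presented):

  [1] (0, 1, 2, 0, 0)
  [2] (0, 1, 2, 0, 0)
  [3] (0, 0, 1, 1, 2)
  [4] (0, 1, 2, 0, 0)
  [5] (0, 1, 2, 0, 0)
  [6] (0, 0, 1, 1, 2)
  [7] (0, 1, 2, 0, 0)

Partition of {1..7} into 2 W_5-dot-orbits:

[[1, 2, 4, 5, 7], [3, 6]]


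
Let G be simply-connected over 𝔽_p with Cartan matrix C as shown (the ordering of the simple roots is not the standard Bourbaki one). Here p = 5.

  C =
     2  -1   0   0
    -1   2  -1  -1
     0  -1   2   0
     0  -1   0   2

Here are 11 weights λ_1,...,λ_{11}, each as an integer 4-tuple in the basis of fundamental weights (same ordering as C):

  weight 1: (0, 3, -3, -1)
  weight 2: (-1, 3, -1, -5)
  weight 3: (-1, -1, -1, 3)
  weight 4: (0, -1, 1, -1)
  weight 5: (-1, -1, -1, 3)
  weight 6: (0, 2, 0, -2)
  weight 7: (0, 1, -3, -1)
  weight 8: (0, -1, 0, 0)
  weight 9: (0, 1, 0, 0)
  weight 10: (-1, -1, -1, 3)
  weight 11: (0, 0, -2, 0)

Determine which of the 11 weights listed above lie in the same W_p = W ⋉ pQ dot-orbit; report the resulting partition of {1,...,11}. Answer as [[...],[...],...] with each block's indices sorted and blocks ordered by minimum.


Root system D_4: the 4×4 matrix C matches after relabeling.

W_5-reps of the 11 weights in Ā_5 (same 4-coord order as C):

    λ_1 → (1, 0, 2, 0)
    λ_2 → (0, 0, 0, 4)
    λ_3 → (0, 0, 0, 4)
    λ_4 → (1, 0, 2, 0)
    λ_5 → (0, 0, 0, 4)
    λ_6 → (1, 0, 1, 1)
    λ_7 → (1, 0, 2, 0)
    λ_8 → (1, 0, 1, 1)
    λ_9 → (1, 0, 1, 1)
    λ_10 → (0, 0, 0, 4)
    λ_11 → (1, 0, 1, 1)

Linkage partition of the 11 weights (3 classes, p=5):

[[1, 4, 7], [2, 3, 5, 10], [6, 8, 9, 11]]


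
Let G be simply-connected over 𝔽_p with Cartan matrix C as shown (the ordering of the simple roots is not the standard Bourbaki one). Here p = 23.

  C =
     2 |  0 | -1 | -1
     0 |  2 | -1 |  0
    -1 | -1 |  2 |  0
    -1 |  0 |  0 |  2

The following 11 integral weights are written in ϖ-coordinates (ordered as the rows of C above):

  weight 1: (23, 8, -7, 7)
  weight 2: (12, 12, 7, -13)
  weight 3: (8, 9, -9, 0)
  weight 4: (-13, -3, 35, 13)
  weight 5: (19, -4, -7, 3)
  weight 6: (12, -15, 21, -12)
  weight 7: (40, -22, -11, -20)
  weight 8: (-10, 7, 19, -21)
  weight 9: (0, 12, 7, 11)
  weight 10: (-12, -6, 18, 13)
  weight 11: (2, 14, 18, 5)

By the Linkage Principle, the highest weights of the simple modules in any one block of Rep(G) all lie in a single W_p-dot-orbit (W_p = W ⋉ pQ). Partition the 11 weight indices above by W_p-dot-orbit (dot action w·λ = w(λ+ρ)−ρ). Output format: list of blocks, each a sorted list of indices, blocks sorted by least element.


Dynkin diagram of C (from the 6 off-diagonal −1 entries): A_4.

Alcove-folded reps (p=23, 11 weights, presented ϖ-order):

  1: (11, 5, 3, 3);  2: (1, 2, 8, 1);  3: (1, 2, 8, 1);  4: (1, 2, 8, 1);  5: (11, 5, 3, 3);  6: (1, 2, 8, 1);  7: (1, 8, 4, 8);  8: (11, 5, 3, 3);  9: (1, 2, 8, 1);  10: (11, 5, 3, 3);  11: (11, 5, 3, 3)

The 11 indices split into 3 linkage classes (same alcove rep ⇔ same W_23-dot-orbit):

[[1, 5, 8, 10, 11], [2, 3, 4, 6, 9], [7]]


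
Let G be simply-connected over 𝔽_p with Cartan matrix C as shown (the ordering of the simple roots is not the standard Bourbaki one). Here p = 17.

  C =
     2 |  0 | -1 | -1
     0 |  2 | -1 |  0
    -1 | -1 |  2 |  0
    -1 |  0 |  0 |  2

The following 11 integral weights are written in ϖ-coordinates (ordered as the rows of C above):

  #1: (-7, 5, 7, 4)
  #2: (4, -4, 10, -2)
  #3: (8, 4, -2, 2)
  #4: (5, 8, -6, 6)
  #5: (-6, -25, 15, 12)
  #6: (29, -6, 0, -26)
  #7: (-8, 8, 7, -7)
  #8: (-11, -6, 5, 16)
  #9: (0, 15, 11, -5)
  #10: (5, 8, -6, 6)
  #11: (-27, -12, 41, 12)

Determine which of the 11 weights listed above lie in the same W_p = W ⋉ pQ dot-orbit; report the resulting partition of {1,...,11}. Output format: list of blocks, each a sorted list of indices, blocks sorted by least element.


C ↔ A_4 under row/col permutation; |W(A_4)| = 120.

Each λ_j+ρ reduced to Ā_17; 4-tuples below use C's row order:

  [1] (5, 6, 2, 1);  [2] (4, 3, 8, 1);  [3] (8, 4, 1, 3);  [4] (1, 4, 5, 7);  [5] (1, 4, 5, 7);  [6] (8, 4, 1, 3);  [7] (1, 4, 5, 7);  [8] (1, 4, 5, 7);  [9] (8, 4, 1, 3);  [10] (1, 4, 5, 7);  [11] (8, 4, 1, 3)

The 11 indices split into 4 linkage classes (same alcove rep ⇔ same W_17-dot-orbit):

[[1], [2], [3, 6, 9, 11], [4, 5, 7, 8, 10]]


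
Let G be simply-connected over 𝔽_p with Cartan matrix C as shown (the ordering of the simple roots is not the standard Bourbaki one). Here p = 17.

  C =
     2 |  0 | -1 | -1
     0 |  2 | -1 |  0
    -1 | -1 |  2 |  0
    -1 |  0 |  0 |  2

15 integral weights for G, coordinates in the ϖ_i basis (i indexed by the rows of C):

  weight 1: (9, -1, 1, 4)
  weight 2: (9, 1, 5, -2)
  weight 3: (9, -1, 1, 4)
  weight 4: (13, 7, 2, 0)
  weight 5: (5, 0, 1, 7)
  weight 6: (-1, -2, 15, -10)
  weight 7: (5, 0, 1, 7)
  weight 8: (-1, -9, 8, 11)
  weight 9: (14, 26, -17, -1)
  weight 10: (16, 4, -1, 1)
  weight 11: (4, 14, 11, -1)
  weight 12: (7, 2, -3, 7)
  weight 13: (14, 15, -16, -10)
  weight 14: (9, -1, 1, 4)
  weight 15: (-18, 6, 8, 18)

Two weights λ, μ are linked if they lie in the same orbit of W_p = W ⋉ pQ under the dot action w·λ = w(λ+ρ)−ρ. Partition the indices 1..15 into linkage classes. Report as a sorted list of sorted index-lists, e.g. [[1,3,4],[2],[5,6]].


Root system A_4: the 4×4 matrix C matches after relabeling.

W_17-reps of the 15 weights in Ā_17 (same 4-coord order as C):

  [1] (10, 0, 2, 5)
  [2] (9, 1, 6, 0)
  [3] (10, 0, 2, 5)
  [4] (6, 1, 2, 8)
  [5] (6, 1, 2, 8)
  [6] (9, 1, 6, 0)
  [7] (6, 1, 2, 8)
  [8] (0, 4, 1, 8)
  [9] (9, 1, 6, 0)
  [10] (10, 0, 2, 5)
  [11] (10, 0, 2, 5)
  [12] (6, 1, 2, 8)
  [13] (9, 1, 6, 0)
  [14] (10, 0, 2, 5)
  [15] (9, 1, 6, 0)

Partition of {1..15} into 4 W_17-dot-orbits:

[[1, 3, 10, 11, 14], [2, 6, 9, 13, 15], [4, 5, 7, 12], [8]]


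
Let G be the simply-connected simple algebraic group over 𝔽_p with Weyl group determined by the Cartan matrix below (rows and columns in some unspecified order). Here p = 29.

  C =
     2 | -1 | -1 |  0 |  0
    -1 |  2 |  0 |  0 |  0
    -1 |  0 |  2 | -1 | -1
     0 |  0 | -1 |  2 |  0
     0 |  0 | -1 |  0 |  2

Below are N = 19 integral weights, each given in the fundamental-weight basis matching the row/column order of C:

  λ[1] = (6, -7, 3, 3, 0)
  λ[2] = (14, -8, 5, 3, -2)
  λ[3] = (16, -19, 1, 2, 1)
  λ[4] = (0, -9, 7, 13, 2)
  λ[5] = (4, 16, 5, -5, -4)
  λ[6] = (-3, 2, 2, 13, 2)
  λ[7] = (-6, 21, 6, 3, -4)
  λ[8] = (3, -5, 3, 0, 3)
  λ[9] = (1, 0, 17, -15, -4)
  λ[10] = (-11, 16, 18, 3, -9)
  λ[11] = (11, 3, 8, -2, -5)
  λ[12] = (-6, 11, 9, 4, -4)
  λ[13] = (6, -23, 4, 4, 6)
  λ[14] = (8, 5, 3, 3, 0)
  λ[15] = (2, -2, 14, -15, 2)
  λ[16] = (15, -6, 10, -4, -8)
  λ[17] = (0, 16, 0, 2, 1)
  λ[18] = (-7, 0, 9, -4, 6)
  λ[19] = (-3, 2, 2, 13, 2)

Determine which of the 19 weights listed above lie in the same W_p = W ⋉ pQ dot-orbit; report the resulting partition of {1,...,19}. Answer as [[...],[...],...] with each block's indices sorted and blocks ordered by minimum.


Root system D_5: the 5×5 matrix C matches after relabeling.

W_29-reps of the 19 weights in Ā_29 (same 5-coord order as C):

  [1] (1, 6, 4, 4, 1) · [2] (1, 6, 4, 4, 1) · [3] (1, 17, 1, 3, 2) · [4] (2, 1, 1, 14, 3) · [5] (1, 17, 1, 3, 2) · [6] (2, 1, 1, 14, 3) · [7] (1, 17, 1, 3, 2) · [8] (0, 4, 4, 1, 4) · [9] (2, 1, 1, 14, 3) · [10] (1, 5, 1, 3, 7) · [11] (0, 4, 4, 1, 4) · [12] (5, 7, 2, 5, 3) · [13] (5, 7, 2, 5, 3) · [14] (1, 6, 4, 4, 1) · [15] (2, 1, 1, 14, 3) · [16] (1, 5, 1, 3, 7) · [17] (1, 17, 1, 3, 2) · [18] (1, 5, 1, 3, 7) · [19] (2, 1, 1, 14, 3)

6 distinct reps among the 19 weights ⇒ 6 W_29-linkage classes:

[[1, 2, 14], [3, 5, 7, 17], [4, 6, 9, 15, 19], [8, 11], [10, 16, 18], [12, 13]]


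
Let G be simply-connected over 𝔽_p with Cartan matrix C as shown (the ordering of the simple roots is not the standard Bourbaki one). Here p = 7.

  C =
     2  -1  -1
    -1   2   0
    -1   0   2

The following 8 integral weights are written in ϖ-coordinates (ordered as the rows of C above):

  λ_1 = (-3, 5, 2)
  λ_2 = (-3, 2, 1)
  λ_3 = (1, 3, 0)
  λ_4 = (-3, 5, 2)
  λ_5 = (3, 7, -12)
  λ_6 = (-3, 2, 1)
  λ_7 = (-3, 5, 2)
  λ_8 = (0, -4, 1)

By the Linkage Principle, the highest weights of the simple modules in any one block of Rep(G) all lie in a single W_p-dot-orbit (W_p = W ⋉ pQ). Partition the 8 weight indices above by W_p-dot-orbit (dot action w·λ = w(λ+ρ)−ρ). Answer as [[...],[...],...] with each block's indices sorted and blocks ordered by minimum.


Dynkin diagram of C (from the 4 off-diagonal −1 entries): A_3.

Folding the 8 weights λ_j+ρ into Ā_7 (reps in the given 3-coord order):

  1: (2, 4, 1)
  2: (2, 1, 0)
  3: (2, 4, 1)
  4: (2, 4, 1)
  5: (2, 4, 1)
  6: (2, 1, 0)
  7: (2, 4, 1)
  8: (2, 1, 0)

2 distinct reps among the 8 weights ⇒ 2 W_7-linkage classes:

[[1, 3, 4, 5, 7], [2, 6, 8]]


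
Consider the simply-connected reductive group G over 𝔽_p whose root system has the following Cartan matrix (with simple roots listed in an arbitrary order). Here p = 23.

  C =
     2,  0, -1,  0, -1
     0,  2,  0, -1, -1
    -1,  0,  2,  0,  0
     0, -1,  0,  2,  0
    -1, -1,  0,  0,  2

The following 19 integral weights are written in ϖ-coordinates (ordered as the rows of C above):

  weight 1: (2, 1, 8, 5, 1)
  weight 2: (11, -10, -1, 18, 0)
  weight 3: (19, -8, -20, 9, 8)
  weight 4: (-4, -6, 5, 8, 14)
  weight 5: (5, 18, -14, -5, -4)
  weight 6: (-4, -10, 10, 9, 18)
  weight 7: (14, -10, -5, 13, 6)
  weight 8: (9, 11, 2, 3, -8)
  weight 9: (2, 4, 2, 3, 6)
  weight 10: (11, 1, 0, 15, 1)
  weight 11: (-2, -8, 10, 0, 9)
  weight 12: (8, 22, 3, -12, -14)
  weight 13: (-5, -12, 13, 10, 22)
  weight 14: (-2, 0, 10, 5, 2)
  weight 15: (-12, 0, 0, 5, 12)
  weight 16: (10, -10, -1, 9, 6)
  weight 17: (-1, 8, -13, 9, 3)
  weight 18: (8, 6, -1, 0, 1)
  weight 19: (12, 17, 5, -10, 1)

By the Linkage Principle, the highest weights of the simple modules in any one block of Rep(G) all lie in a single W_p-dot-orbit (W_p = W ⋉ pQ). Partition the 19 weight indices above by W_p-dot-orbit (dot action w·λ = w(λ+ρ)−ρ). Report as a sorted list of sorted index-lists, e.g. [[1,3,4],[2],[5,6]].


C ↔ A_5 under row/col permutation; |W(A_5)| = 720.

λ_j+ρ reflected into Ā_23 (⟨·,θ^∨⟩≤23); 5-tuples as given:

  λ_1 → (3, 2, 9, 6, 2);  λ_2 → (4, 1, 0, 10, 8);  λ_3 → (1, 1, 10, 6, 2);  λ_4 → (3, 5, 3, 4, 7);  λ_5 → (3, 5, 3, 4, 7);  λ_6 → (3, 5, 3, 4, 7);  λ_7 → (9, 7, 0, 1, 2);  λ_8 → (3, 5, 3, 4, 7);  λ_9 → (3, 5, 3, 4, 7);  λ_10 → (3, 2, 9, 6, 2);  λ_11 → (1, 1, 10, 6, 2);  λ_12 → (4, 1, 0, 10, 8);  λ_13 → (4, 1, 0, 10, 8);  λ_14 → (1, 1, 10, 6, 2);  λ_15 → (1, 1, 10, 6, 2);  λ_16 → (9, 7, 0, 1, 2);  λ_17 → (4, 1, 0, 10, 8);  λ_18 → (9, 7, 0, 1, 2);  λ_19 → (3, 2, 9, 6, 2)

Grouping the 19 weights by Ā_23-representative: 5 linkage classes.

[[1, 10, 19], [2, 12, 13, 17], [3, 11, 14, 15], [4, 5, 6, 8, 9], [7, 16, 18]]


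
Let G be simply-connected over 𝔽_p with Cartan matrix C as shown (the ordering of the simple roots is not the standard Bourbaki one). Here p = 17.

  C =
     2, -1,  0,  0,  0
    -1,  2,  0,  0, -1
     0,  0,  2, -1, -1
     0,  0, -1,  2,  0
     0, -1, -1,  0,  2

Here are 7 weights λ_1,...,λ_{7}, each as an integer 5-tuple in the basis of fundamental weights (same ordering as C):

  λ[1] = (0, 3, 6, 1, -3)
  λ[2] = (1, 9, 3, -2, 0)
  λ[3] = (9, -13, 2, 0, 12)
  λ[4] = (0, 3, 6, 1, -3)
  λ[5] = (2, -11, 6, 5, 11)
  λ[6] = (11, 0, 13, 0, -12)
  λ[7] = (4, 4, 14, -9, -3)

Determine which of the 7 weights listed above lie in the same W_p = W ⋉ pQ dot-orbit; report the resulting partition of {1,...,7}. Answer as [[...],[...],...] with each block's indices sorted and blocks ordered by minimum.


C ↔ A_5 under row/col permutation; |W(A_5)| = 720.

Folding the 7 weights λ_j+ρ into Ā_17 (reps in the given 5-coord order):

  λ_1+ρ ↦ (1, 2, 5, 2, 2)
  λ_2+ρ ↦ (2, 10, 3, 1, 1)
  λ_3+ρ ↦ (2, 10, 3, 1, 1)
  λ_4+ρ ↦ (1, 2, 5, 2, 2)
  λ_5+ρ ↦ (1, 2, 5, 2, 2)
  λ_6+ρ ↦ (2, 10, 3, 1, 1)
  λ_7+ρ ↦ (1, 2, 5, 2, 2)

The 7 indices split into 2 linkage classes (same alcove rep ⇔ same W_17-dot-orbit):

[[1, 4, 5, 7], [2, 3, 6]]
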